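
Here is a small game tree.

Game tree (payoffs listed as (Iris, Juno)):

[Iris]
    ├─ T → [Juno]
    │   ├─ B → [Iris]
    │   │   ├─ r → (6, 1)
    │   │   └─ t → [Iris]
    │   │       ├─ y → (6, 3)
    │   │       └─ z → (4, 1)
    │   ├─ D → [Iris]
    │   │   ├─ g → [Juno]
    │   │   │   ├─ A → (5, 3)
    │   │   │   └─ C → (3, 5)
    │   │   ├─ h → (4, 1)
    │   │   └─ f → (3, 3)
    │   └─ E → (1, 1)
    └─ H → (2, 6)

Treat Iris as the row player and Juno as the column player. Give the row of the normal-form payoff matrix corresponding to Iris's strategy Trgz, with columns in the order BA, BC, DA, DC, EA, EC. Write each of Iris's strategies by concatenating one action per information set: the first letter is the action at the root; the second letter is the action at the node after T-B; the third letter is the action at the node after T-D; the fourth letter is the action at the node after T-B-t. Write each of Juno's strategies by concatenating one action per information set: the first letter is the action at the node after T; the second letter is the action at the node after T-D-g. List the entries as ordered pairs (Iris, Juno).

(6,1) (6,1) (5,3) (3,5) (1,1) (1,1)

vs BA: Iris plays T → Juno plays B at [T] → Iris plays r at [T-B] → (6, 1)
vs BC: Iris plays T → Juno plays B at [T] → Iris plays r at [T-B] → (6, 1)
vs DA: Iris plays T → Juno plays D at [T] → Iris plays g at [T-D] → Juno plays A at [T-D-g] → (5, 3)
vs DC: Iris plays T → Juno plays D at [T] → Iris plays g at [T-D] → Juno plays C at [T-D-g] → (3, 5)
vs EA: Iris plays T → Juno plays E at [T] → (1, 1)
vs EC: Iris plays T → Juno plays E at [T] → (1, 1)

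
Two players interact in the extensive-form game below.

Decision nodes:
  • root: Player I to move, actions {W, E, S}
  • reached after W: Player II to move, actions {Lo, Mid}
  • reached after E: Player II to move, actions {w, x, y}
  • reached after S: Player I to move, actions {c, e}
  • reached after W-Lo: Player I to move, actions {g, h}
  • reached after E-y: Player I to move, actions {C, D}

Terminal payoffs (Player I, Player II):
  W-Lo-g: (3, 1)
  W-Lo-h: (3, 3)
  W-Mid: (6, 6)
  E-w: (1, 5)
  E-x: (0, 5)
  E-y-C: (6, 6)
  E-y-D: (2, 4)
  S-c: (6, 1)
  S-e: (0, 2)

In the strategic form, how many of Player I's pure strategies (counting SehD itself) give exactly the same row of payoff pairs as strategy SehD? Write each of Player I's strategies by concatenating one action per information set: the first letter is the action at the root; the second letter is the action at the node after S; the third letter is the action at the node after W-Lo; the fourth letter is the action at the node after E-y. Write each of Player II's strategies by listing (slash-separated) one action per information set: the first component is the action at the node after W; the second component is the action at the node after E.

4

Row for SehD (columns Lo/w, Lo/x, Lo/y, Mid/w, Mid/x, Mid/y): (0,2) (0,2) (0,2) (0,2) (0,2) (0,2).
Under SehD, Player I's choice at the node after W-Lo and at the node after E-y can never be reached regardless of what Player II does, so varying those choices leaves every outcome unchanged.
Holding the reachable choices fixed and varying the unreachable ones freely already gives 2 × 2 = 4 equivalent strategies.
No other strategy reproduces this row, so those 4 are the full class: SegC, SegD, SehC, SehD.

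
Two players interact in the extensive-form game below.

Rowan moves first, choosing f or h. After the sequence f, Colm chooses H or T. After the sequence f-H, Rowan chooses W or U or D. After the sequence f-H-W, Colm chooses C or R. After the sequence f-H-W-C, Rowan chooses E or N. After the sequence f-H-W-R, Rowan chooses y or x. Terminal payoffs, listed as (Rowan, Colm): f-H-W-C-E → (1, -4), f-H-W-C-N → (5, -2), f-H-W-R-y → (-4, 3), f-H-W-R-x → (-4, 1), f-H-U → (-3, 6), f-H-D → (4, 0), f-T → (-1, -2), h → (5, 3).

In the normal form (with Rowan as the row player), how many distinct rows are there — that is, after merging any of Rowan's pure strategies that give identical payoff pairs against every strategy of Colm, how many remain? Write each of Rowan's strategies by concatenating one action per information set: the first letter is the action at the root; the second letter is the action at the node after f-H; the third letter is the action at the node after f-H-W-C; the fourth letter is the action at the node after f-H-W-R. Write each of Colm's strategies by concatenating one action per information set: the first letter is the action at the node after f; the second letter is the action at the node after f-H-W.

Rowan has 24 pure strategies: fWEy, fWEx, fWNy, fWNx, fUEy, fUEx, fUNy, fUNx, fDEy, fDEx, fDNy, fDNx, hWEy, hWEx, hWNy, hWNx, hUEy, hUEx, hUNy, hUNx, hDEy, hDEx, hDNy, hDNx. Columns: HC, HR, TC, TR.
{fWEy} → row (1,-4) (-4,3) (-1,-2) (-1,-2)
{fWEx} → row (1,-4) (-4,1) (-1,-2) (-1,-2)
{fWNy} → row (5,-2) (-4,3) (-1,-2) (-1,-2)
{fWNx} → row (5,-2) (-4,1) (-1,-2) (-1,-2)
{fUEy, fUEx, fUNy, fUNx} → row (-3,6) (-3,6) (-1,-2) (-1,-2)
{fDEy, fDEx, fDNy, fDNx} → row (4,0) (4,0) (-1,-2) (-1,-2)
{hWEy, hWEx, hWNy, hWNx, hUEy, hUEx, hUNy, hUNx, hDEy, hDEx, hDNy, hDNx} → row (5,3) (5,3) (5,3) (5,3)
That's 7 distinct rows out of 24 strategies.

7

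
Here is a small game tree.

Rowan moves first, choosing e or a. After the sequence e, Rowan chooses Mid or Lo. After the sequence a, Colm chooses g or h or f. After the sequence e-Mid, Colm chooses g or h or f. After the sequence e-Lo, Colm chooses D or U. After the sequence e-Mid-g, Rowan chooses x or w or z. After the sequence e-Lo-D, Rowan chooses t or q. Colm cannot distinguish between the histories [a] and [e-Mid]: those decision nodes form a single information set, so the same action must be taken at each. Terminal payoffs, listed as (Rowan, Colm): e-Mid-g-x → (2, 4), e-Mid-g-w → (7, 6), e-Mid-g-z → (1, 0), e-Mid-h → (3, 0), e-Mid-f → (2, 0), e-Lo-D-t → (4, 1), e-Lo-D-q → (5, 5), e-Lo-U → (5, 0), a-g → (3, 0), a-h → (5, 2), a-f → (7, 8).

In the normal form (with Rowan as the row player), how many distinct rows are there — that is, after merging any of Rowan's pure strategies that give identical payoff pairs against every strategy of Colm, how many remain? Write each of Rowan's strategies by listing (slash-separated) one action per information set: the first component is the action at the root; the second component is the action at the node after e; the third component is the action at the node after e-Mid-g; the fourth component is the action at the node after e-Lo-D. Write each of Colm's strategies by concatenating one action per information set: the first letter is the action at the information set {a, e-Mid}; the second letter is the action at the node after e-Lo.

Rowan has 24 pure strategies: e/Mid/x/t, e/Mid/x/q, e/Mid/w/t, e/Mid/w/q, e/Mid/z/t, e/Mid/z/q, e/Lo/x/t, e/Lo/x/q, e/Lo/w/t, e/Lo/w/q, e/Lo/z/t, e/Lo/z/q, a/Mid/x/t, a/Mid/x/q, a/Mid/w/t, a/Mid/w/q, a/Mid/z/t, a/Mid/z/q, a/Lo/x/t, a/Lo/x/q, a/Lo/w/t, a/Lo/w/q, a/Lo/z/t, a/Lo/z/q. Columns: gD, gU, hD, hU, fD, fU.
{e/Mid/x/t, e/Mid/x/q} → row (2,4) (2,4) (3,0) (3,0) (2,0) (2,0)
{e/Mid/w/t, e/Mid/w/q} → row (7,6) (7,6) (3,0) (3,0) (2,0) (2,0)
{e/Mid/z/t, e/Mid/z/q} → row (1,0) (1,0) (3,0) (3,0) (2,0) (2,0)
{e/Lo/x/t, e/Lo/w/t, e/Lo/z/t} → row (4,1) (5,0) (4,1) (5,0) (4,1) (5,0)
{e/Lo/x/q, e/Lo/w/q, e/Lo/z/q} → row (5,5) (5,0) (5,5) (5,0) (5,5) (5,0)
{a/Mid/x/t, a/Mid/x/q, a/Mid/w/t, a/Mid/w/q, a/Mid/z/t, a/Mid/z/q, a/Lo/x/t, a/Lo/x/q, a/Lo/w/t, a/Lo/w/q, a/Lo/z/t, a/Lo/z/q} → row (3,0) (3,0) (5,2) (5,2) (7,8) (7,8)
That's 6 distinct rows out of 24 strategies.

6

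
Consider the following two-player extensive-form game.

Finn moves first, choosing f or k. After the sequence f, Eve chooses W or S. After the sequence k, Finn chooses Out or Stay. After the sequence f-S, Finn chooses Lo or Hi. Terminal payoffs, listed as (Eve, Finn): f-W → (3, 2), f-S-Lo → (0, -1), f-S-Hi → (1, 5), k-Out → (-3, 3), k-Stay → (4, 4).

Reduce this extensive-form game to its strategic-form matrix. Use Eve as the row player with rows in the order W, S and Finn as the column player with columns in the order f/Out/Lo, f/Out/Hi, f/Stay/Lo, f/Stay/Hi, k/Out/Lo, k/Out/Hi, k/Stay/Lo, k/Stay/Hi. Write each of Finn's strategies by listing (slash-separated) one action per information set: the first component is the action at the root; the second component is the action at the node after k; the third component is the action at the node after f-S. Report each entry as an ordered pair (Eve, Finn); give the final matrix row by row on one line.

W: (3,2) (3,2) (3,2) (3,2) (-3,3) (-3,3) (4,4) (4,4) | S: (0,-1) (1,5) (0,-1) (1,5) (-3,3) (-3,3) (4,4) (4,4)

      f/Out/Lo  f/Out/Hi  f/Stay/Lo  f/Stay/Hi  k/Out/Lo  k/Out/Hi  k/Stay/Lo  k/Stay/Hi
   W    (3,2)    (3,2)    (3,2)    (3,2)   (-3,3)   (-3,3)    (4,4)    (4,4)
   S   (0,-1)    (1,5)   (0,-1)    (1,5)   (-3,3)   (-3,3)    (4,4)    (4,4)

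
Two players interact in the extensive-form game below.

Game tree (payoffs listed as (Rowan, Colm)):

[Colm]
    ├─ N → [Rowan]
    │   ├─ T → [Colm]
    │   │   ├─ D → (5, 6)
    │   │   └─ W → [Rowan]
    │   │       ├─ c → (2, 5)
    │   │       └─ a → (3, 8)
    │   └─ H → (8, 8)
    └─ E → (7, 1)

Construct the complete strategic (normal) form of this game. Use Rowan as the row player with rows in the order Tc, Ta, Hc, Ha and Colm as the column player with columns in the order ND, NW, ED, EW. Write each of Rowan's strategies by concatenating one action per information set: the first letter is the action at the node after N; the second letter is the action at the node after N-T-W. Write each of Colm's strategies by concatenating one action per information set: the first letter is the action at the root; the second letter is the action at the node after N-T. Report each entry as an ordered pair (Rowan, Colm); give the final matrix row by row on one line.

Tc: (5,6) (2,5) (7,1) (7,1) | Ta: (5,6) (3,8) (7,1) (7,1) | Hc: (8,8) (8,8) (7,1) (7,1) | Ha: (8,8) (8,8) (7,1) (7,1)

Row Tc: ND→(5,6), NW→(2,5), ED→(7,1), EW→(7,1)
Row Ta: ND→(5,6), NW→(3,8), ED→(7,1), EW→(7,1)
Row Hc: ND→(8,8), NW→(8,8), ED→(7,1), EW→(7,1)
Row Ha: ND→(8,8), NW→(8,8), ED→(7,1), EW→(7,1)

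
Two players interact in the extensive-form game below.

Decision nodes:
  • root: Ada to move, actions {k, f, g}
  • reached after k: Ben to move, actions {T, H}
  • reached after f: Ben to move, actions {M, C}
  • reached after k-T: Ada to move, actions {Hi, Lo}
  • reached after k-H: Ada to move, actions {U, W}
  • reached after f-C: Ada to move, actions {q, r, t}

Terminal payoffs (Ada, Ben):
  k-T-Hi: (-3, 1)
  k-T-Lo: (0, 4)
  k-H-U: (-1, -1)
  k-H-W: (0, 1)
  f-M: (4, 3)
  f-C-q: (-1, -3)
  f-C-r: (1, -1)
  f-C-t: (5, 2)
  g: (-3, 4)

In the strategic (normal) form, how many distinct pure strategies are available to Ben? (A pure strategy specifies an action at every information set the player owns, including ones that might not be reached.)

Ben owns the node after k with actions {T, H} — two choices.
Ben owns the node after f with actions {M, C} — two choices.
A pure strategy fixes one action at each information set independently, so the count is the product 2 × 2 = 4.

4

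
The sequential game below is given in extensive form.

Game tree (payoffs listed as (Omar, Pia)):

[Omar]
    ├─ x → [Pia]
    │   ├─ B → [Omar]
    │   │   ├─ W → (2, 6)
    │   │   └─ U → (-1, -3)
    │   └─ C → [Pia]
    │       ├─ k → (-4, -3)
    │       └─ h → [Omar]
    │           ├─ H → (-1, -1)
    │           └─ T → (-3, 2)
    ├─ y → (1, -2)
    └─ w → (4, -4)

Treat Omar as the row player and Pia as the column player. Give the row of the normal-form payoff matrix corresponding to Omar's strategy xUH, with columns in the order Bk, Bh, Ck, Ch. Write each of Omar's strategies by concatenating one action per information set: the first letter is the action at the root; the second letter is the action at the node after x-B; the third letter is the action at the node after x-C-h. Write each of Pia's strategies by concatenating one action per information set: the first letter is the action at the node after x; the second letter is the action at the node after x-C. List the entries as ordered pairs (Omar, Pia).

vs Bk: Omar plays x → Pia plays B at [x] → Omar plays U at [x-B] → (-1, -3)
vs Bh: Omar plays x → Pia plays B at [x] → Omar plays U at [x-B] → (-1, -3)
vs Ck: Omar plays x → Pia plays C at [x] → Pia plays k at [x-C] → (-4, -3)
vs Ch: Omar plays x → Pia plays C at [x] → Pia plays h at [x-C] → Omar plays H at [x-C-h] → (-1, -1)

(-1,-3) (-1,-3) (-4,-3) (-1,-1)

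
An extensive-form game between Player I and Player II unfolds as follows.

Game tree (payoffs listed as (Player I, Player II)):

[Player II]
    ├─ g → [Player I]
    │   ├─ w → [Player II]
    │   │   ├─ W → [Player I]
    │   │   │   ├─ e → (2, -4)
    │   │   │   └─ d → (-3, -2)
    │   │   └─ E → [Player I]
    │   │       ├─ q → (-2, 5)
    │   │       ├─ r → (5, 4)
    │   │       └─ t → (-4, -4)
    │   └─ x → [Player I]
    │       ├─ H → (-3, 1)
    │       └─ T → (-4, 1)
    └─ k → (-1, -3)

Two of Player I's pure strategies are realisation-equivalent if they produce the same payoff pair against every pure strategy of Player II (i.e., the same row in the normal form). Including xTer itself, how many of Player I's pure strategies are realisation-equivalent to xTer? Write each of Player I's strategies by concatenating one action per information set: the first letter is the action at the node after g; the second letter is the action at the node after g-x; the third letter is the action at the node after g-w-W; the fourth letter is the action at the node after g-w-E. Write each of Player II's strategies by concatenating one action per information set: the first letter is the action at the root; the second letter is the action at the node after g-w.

6

Row for xTer (columns gW, gE, kW, kE): (-4,1) (-4,1) (-1,-3) (-1,-3).
Under xTer, Player I's choice at the node after g-w-W and at the node after g-w-E can never be reached regardless of what Player II does, so varying those choices leaves every outcome unchanged.
Holding the reachable choices fixed and varying the unreachable ones freely already gives 2 × 3 = 6 equivalent strategies.
No other strategy reproduces this row, so those 6 are the full class: xTeq, xTer, xTet, xTdq, xTdr, xTdt.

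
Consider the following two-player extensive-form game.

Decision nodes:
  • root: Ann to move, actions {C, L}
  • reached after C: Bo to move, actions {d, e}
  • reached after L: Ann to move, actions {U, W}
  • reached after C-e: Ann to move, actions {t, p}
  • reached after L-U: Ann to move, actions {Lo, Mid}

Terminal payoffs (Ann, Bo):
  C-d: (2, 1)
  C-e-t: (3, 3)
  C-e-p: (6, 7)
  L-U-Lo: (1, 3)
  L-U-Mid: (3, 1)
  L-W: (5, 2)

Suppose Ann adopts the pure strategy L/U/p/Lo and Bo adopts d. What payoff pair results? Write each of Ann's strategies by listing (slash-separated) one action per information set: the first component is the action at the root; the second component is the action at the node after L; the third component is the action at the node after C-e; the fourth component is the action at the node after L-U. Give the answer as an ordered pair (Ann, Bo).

Trace the play path from the root:
  Ann plays L
  Ann plays U at [L]
  Ann plays Lo at [L-U]
→ terminal payoff (1, 3).
(Ann's choice at the node after C-e is never reached on this path, so it doesn't affect the outcome.)

(1, 3)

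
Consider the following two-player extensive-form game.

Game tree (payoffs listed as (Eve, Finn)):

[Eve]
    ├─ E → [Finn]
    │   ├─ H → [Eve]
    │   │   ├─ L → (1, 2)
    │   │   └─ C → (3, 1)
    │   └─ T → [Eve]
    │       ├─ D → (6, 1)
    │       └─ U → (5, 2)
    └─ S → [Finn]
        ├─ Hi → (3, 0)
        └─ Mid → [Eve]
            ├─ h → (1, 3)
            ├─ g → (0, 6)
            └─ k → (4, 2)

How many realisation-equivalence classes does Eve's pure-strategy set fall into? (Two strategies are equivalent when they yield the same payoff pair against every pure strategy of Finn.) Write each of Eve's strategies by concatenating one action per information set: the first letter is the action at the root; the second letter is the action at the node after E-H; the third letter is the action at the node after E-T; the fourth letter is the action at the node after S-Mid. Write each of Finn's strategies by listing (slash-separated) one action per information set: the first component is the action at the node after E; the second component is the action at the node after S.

Eve has 24 pure strategies: ELDh, ELDg, ELDk, ELUh, ELUg, ELUk, ECDh, ECDg, ECDk, ECUh, ECUg, ECUk, SLDh, SLDg, SLDk, SLUh, SLUg, SLUk, SCDh, SCDg, SCDk, SCUh, SCUg, SCUk. Columns: H/Hi, H/Mid, T/Hi, T/Mid.
{ELDh, ELDg, ELDk} → row (1,2) (1,2) (6,1) (6,1)
{ELUh, ELUg, ELUk} → row (1,2) (1,2) (5,2) (5,2)
{ECDh, ECDg, ECDk} → row (3,1) (3,1) (6,1) (6,1)
{ECUh, ECUg, ECUk} → row (3,1) (3,1) (5,2) (5,2)
{SLDh, SLUh, SCDh, SCUh} → row (3,0) (1,3) (3,0) (1,3)
{SLDg, SLUg, SCDg, SCUg} → row (3,0) (0,6) (3,0) (0,6)
{SLDk, SLUk, SCDk, SCUk} → row (3,0) (4,2) (3,0) (4,2)
That's 7 distinct rows out of 24 strategies.

7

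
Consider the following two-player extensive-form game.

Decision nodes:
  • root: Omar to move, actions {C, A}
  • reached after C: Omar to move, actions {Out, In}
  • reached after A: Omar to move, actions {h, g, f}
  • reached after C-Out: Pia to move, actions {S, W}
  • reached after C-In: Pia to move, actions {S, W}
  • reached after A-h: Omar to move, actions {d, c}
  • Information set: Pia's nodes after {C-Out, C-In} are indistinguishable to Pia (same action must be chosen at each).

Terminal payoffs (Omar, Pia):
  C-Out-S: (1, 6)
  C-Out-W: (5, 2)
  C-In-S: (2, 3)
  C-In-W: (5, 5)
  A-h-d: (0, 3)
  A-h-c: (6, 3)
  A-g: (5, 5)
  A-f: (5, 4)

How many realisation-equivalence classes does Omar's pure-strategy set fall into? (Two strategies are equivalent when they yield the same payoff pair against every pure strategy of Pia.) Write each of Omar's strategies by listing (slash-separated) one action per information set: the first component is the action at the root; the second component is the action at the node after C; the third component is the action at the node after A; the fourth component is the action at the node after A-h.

Omar has 24 pure strategies: C/Out/h/d, C/Out/h/c, C/Out/g/d, C/Out/g/c, C/Out/f/d, C/Out/f/c, C/In/h/d, C/In/h/c, C/In/g/d, C/In/g/c, C/In/f/d, C/In/f/c, A/Out/h/d, A/Out/h/c, A/Out/g/d, A/Out/g/c, A/Out/f/d, A/Out/f/c, A/In/h/d, A/In/h/c, A/In/g/d, A/In/g/c, A/In/f/d, A/In/f/c. Columns: S, W.
{C/Out/h/d, C/Out/h/c, C/Out/g/d, C/Out/g/c, C/Out/f/d, C/Out/f/c} → row (1,6) (5,2)
{C/In/h/d, C/In/h/c, C/In/g/d, C/In/g/c, C/In/f/d, C/In/f/c} → row (2,3) (5,5)
{A/Out/h/d, A/In/h/d} → row (0,3) (0,3)
{A/Out/h/c, A/In/h/c} → row (6,3) (6,3)
{A/Out/g/d, A/Out/g/c, A/In/g/d, A/In/g/c} → row (5,5) (5,5)
{A/Out/f/d, A/Out/f/c, A/In/f/d, A/In/f/c} → row (5,4) (5,4)
That's 6 distinct rows out of 24 strategies.

6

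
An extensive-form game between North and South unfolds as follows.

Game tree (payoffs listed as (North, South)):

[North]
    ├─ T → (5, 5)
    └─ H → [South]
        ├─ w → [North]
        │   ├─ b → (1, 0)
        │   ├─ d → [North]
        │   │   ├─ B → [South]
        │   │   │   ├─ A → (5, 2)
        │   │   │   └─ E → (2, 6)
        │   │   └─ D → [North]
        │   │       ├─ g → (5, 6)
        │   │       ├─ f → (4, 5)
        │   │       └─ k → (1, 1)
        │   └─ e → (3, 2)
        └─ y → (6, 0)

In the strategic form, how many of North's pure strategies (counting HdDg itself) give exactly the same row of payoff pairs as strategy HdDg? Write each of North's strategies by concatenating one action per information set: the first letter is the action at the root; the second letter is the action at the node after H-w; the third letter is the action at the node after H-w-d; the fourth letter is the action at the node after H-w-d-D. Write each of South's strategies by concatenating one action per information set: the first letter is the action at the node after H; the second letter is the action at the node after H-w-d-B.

1

Row for HdDg (columns wA, wE, yA, yE): (5,6) (5,6) (6,0) (6,0).
Every one of North's information sets is on the play path for some reply by South when North follows HdDg.
Changing the action at any of them therefore changes at least one column, so only HdDg itself gives this row.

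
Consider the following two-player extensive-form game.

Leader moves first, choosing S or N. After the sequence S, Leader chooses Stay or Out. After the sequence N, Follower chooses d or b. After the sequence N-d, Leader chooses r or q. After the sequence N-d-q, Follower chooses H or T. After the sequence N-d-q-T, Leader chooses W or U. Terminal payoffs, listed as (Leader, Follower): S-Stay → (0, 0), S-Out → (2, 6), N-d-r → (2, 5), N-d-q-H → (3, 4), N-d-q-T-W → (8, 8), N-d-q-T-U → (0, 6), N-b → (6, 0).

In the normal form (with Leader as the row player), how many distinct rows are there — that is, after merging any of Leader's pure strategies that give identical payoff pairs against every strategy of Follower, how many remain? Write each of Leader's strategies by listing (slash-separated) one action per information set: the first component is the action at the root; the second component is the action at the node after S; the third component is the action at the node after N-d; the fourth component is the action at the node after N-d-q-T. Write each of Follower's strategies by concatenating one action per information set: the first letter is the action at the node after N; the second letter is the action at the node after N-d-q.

Leader has 16 pure strategies: S/Stay/r/W, S/Stay/r/U, S/Stay/q/W, S/Stay/q/U, S/Out/r/W, S/Out/r/U, S/Out/q/W, S/Out/q/U, N/Stay/r/W, N/Stay/r/U, N/Stay/q/W, N/Stay/q/U, N/Out/r/W, N/Out/r/U, N/Out/q/W, N/Out/q/U. Columns: dH, dT, bH, bT.
{S/Stay/r/W, S/Stay/r/U, S/Stay/q/W, S/Stay/q/U} → row (0,0) (0,0) (0,0) (0,0)
{S/Out/r/W, S/Out/r/U, S/Out/q/W, S/Out/q/U} → row (2,6) (2,6) (2,6) (2,6)
{N/Stay/r/W, N/Stay/r/U, N/Out/r/W, N/Out/r/U} → row (2,5) (2,5) (6,0) (6,0)
{N/Stay/q/W, N/Out/q/W} → row (3,4) (8,8) (6,0) (6,0)
{N/Stay/q/U, N/Out/q/U} → row (3,4) (0,6) (6,0) (6,0)
That's 5 distinct rows out of 16 strategies.

5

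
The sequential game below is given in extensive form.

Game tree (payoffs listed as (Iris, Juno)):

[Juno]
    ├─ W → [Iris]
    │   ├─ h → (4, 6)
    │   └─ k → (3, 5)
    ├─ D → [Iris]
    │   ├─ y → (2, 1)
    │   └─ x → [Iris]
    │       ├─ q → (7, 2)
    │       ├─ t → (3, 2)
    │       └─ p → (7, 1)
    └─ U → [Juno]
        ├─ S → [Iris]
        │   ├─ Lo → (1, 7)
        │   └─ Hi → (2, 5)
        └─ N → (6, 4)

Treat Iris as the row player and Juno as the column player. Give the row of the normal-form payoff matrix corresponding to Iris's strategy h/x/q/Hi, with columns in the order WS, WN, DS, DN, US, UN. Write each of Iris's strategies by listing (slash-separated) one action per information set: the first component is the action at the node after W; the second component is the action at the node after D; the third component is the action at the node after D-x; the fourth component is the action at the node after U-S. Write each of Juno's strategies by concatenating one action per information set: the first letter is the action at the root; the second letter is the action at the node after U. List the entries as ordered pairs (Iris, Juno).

(4,6) (4,6) (7,2) (7,2) (2,5) (6,4)

vs WS: Juno plays W → Iris plays h at [W] → (4, 6)
vs WN: Juno plays W → Iris plays h at [W] → (4, 6)
vs DS: Juno plays D → Iris plays x at [D] → Iris plays q at [D-x] → (7, 2)
vs DN: Juno plays D → Iris plays x at [D] → Iris plays q at [D-x] → (7, 2)
vs US: Juno plays U → Juno plays S at [U] → Iris plays Hi at [U-S] → (2, 5)
vs UN: Juno plays U → Juno plays N at [U] → (6, 4)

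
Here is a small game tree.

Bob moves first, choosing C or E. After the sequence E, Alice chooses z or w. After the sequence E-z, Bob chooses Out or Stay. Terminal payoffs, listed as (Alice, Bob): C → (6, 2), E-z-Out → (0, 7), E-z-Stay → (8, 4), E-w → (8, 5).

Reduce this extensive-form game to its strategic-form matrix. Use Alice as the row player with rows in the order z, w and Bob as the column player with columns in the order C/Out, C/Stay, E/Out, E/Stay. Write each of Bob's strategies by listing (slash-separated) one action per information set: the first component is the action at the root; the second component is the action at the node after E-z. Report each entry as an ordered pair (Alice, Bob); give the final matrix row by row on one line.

Row z: C/Out→(6,2), C/Stay→(6,2), E/Out→(0,7), E/Stay→(8,4)
Row w: C/Out→(6,2), C/Stay→(6,2), E/Out→(8,5), E/Stay→(8,5)

z: (6,2) (6,2) (0,7) (8,4) | w: (6,2) (6,2) (8,5) (8,5)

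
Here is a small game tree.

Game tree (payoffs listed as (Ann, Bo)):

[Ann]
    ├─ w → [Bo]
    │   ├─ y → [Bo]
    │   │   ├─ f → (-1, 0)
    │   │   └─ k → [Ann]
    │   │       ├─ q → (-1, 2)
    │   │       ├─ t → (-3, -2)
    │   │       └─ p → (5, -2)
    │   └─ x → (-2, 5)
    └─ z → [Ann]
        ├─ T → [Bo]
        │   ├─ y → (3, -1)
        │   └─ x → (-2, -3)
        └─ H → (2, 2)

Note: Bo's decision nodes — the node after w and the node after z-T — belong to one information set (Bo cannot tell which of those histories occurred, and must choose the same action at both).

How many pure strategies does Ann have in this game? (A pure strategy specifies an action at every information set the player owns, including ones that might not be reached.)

12

Ann owns the root with actions {w, z} — two choices.
Ann owns the node after z with actions {T, H} — two choices.
Ann owns the node after w-y-k with actions {q, t, p} — three choices.
A pure strategy fixes one action at each information set independently, so the count is the product 2 × 2 × 3 = 12.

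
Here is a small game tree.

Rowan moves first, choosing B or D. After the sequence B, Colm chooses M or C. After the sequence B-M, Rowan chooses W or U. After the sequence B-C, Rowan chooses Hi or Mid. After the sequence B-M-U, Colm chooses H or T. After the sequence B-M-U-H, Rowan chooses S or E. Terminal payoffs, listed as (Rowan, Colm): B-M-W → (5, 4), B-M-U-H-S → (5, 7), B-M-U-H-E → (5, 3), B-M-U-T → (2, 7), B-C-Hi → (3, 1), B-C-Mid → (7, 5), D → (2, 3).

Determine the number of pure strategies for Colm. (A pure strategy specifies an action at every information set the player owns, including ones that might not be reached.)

Colm owns the node after B with actions {M, C} — two choices.
Colm owns the node after B-M-U with actions {H, T} — two choices.
A pure strategy fixes one action at each information set independently, so the count is the product 2 × 2 = 4.
(For reference, Rowan has 16 pure strategies, giving a 4×16 normal-form matrix.)

4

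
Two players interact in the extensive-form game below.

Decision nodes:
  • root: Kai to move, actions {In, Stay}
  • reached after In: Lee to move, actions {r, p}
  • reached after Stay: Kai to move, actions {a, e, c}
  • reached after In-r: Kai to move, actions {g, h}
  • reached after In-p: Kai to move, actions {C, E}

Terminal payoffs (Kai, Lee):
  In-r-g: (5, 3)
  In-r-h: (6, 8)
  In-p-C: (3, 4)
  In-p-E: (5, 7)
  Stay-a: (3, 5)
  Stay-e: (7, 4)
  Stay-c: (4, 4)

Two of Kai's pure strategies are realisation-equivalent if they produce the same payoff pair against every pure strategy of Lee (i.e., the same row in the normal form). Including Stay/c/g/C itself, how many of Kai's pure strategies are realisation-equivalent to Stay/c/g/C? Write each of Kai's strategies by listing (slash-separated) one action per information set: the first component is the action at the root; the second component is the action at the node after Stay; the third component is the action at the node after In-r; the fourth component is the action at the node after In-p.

4

Row for Stay/c/g/C (columns r, p): (4,4) (4,4).
Under Stay/c/g/C, Kai's choice at the node after In-r and at the node after In-p can never be reached regardless of what Lee does, so varying those choices leaves every outcome unchanged.
Holding the reachable choices fixed and varying the unreachable ones freely already gives 2 × 2 = 4 equivalent strategies.
No other strategy reproduces this row, so those 4 are the full class: Stay/c/g/C, Stay/c/g/E, Stay/c/h/C, Stay/c/h/E.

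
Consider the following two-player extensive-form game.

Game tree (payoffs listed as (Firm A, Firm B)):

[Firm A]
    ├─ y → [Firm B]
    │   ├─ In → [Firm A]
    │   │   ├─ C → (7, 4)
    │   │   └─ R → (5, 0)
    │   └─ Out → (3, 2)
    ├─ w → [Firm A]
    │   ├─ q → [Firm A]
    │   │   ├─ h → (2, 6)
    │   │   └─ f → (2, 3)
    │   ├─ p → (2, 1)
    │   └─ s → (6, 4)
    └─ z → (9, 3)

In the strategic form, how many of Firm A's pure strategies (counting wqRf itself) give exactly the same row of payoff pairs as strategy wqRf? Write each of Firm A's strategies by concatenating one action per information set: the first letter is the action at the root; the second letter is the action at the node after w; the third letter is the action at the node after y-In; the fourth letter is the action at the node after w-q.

2

Row for wqRf (columns In, Out): (2,3) (2,3).
Under wqRf, Firm A's choice at the node after y-In can never be reached regardless of what Firm B does, so varying those choices leaves every outcome unchanged.
Holding the reachable choices fixed and varying the unreachable one freely already gives 2 equivalent strategies.
No other strategy reproduces this row, so those 2 are the full class: wqCf, wqRf.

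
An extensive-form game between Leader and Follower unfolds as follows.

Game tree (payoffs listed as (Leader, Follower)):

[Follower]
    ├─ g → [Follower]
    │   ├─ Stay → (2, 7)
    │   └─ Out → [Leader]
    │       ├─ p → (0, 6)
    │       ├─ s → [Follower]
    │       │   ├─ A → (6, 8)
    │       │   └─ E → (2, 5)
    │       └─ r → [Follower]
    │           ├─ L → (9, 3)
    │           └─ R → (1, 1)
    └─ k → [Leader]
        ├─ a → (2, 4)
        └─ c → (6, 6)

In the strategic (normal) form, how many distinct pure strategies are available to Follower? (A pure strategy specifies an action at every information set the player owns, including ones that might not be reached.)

Follower owns the root with actions {g, k} — two choices.
Follower owns the node after g with actions {Stay, Out} — two choices.
Follower owns the node after g-Out-s with actions {A, E} — two choices.
Follower owns the node after g-Out-r with actions {L, R} — two choices.
A pure strategy fixes one action at each information set independently, so the count is the product 2 × 2 × 2 × 2 = 16.

16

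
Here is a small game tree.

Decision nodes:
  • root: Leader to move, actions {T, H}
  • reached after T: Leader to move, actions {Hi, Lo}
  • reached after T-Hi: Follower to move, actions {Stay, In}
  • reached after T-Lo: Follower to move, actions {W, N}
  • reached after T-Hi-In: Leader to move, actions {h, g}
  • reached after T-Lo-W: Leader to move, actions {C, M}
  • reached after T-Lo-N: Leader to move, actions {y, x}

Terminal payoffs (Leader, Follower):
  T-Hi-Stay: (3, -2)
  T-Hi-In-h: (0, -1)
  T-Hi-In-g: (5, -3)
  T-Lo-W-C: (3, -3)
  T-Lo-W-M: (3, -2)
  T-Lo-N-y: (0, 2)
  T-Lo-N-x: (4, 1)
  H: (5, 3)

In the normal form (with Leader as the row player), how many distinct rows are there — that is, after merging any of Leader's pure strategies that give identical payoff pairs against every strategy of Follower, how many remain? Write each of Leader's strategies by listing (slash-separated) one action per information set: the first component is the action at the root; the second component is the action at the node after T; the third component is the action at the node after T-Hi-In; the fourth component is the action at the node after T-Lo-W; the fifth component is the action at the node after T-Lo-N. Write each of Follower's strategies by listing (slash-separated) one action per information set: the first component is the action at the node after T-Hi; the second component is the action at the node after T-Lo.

Leader has 32 pure strategies: T/Hi/h/C/y, T/Hi/h/C/x, T/Hi/h/M/y, T/Hi/h/M/x, T/Hi/g/C/y, T/Hi/g/C/x, T/Hi/g/M/y, T/Hi/g/M/x, T/Lo/h/C/y, T/Lo/h/C/x, T/Lo/h/M/y, T/Lo/h/M/x, T/Lo/g/C/y, T/Lo/g/C/x, T/Lo/g/M/y, T/Lo/g/M/x, H/Hi/h/C/y, H/Hi/h/C/x, H/Hi/h/M/y, H/Hi/h/M/x, H/Hi/g/C/y, H/Hi/g/C/x, H/Hi/g/M/y, H/Hi/g/M/x, H/Lo/h/C/y, H/Lo/h/C/x, H/Lo/h/M/y, H/Lo/h/M/x, H/Lo/g/C/y, H/Lo/g/C/x, H/Lo/g/M/y, H/Lo/g/M/x. Columns: Stay/W, Stay/N, In/W, In/N.
{T/Hi/h/C/y, T/Hi/h/C/x, T/Hi/h/M/y, T/Hi/h/M/x} → row (3,-2) (3,-2) (0,-1) (0,-1)
{T/Hi/g/C/y, T/Hi/g/C/x, T/Hi/g/M/y, T/Hi/g/M/x} → row (3,-2) (3,-2) (5,-3) (5,-3)
{T/Lo/h/C/y, T/Lo/g/C/y} → row (3,-3) (0,2) (3,-3) (0,2)
{T/Lo/h/C/x, T/Lo/g/C/x} → row (3,-3) (4,1) (3,-3) (4,1)
{T/Lo/h/M/y, T/Lo/g/M/y} → row (3,-2) (0,2) (3,-2) (0,2)
{T/Lo/h/M/x, T/Lo/g/M/x} → row (3,-2) (4,1) (3,-2) (4,1)
{H/Hi/h/C/y, H/Hi/h/C/x, H/Hi/h/M/y, H/Hi/h/M/x, H/Hi/g/C/y, H/Hi/g/C/x, H/Hi/g/M/y, H/Hi/g/M/x, H/Lo/h/C/y, H/Lo/h/C/x, H/Lo/h/M/y, H/Lo/h/M/x, H/Lo/g/C/y, H/Lo/g/C/x, H/Lo/g/M/y, H/Lo/g/M/x} → row (5,3) (5,3) (5,3) (5,3)
That's 7 distinct rows out of 32 strategies.

7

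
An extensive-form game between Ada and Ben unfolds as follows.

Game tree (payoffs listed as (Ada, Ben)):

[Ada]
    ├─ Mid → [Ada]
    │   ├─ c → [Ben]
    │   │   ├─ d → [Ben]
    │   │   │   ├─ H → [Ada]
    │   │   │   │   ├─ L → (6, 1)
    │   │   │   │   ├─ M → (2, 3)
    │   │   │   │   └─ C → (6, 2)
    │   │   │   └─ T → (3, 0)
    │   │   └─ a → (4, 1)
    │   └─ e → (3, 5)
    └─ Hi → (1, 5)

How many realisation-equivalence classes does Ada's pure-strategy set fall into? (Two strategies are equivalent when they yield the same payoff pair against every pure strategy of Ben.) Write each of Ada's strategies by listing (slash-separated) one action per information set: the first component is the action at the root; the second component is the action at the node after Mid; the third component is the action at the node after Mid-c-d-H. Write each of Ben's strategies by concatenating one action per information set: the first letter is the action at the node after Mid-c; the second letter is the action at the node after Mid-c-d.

5

Ada has 12 pure strategies: Mid/c/L, Mid/c/M, Mid/c/C, Mid/e/L, Mid/e/M, Mid/e/C, Hi/c/L, Hi/c/M, Hi/c/C, Hi/e/L, Hi/e/M, Hi/e/C. Columns: dH, dT, aH, aT.
{Mid/c/L} → row (6,1) (3,0) (4,1) (4,1)
{Mid/c/M} → row (2,3) (3,0) (4,1) (4,1)
{Mid/c/C} → row (6,2) (3,0) (4,1) (4,1)
{Mid/e/L, Mid/e/M, Mid/e/C} → row (3,5) (3,5) (3,5) (3,5)
{Hi/c/L, Hi/c/M, Hi/c/C, Hi/e/L, Hi/e/M, Hi/e/C} → row (1,5) (1,5) (1,5) (1,5)
That's 5 distinct rows out of 12 strategies.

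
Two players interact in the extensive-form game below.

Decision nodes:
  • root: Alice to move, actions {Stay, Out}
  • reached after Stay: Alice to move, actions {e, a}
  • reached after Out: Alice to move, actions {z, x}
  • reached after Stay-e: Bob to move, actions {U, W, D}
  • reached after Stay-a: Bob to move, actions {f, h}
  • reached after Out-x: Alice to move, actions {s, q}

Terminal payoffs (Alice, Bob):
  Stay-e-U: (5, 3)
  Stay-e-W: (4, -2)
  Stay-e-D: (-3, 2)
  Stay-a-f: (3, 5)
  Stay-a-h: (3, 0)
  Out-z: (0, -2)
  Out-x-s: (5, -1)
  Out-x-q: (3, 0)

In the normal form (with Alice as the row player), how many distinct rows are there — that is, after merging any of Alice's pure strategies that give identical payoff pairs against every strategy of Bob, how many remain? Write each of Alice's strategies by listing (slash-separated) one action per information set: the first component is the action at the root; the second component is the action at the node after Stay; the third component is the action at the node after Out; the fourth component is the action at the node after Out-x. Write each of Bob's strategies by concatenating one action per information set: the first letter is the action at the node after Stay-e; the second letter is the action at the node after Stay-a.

5

Alice has 16 pure strategies: Stay/e/z/s, Stay/e/z/q, Stay/e/x/s, Stay/e/x/q, Stay/a/z/s, Stay/a/z/q, Stay/a/x/s, Stay/a/x/q, Out/e/z/s, Out/e/z/q, Out/e/x/s, Out/e/x/q, Out/a/z/s, Out/a/z/q, Out/a/x/s, Out/a/x/q. Columns: Uf, Uh, Wf, Wh, Df, Dh.
{Stay/e/z/s, Stay/e/z/q, Stay/e/x/s, Stay/e/x/q} → row (5,3) (5,3) (4,-2) (4,-2) (-3,2) (-3,2)
{Stay/a/z/s, Stay/a/z/q, Stay/a/x/s, Stay/a/x/q} → row (3,5) (3,0) (3,5) (3,0) (3,5) (3,0)
{Out/e/z/s, Out/e/z/q, Out/a/z/s, Out/a/z/q} → row (0,-2) (0,-2) (0,-2) (0,-2) (0,-2) (0,-2)
{Out/e/x/s, Out/a/x/s} → row (5,-1) (5,-1) (5,-1) (5,-1) (5,-1) (5,-1)
{Out/e/x/q, Out/a/x/q} → row (3,0) (3,0) (3,0) (3,0) (3,0) (3,0)
That's 5 distinct rows out of 16 strategies.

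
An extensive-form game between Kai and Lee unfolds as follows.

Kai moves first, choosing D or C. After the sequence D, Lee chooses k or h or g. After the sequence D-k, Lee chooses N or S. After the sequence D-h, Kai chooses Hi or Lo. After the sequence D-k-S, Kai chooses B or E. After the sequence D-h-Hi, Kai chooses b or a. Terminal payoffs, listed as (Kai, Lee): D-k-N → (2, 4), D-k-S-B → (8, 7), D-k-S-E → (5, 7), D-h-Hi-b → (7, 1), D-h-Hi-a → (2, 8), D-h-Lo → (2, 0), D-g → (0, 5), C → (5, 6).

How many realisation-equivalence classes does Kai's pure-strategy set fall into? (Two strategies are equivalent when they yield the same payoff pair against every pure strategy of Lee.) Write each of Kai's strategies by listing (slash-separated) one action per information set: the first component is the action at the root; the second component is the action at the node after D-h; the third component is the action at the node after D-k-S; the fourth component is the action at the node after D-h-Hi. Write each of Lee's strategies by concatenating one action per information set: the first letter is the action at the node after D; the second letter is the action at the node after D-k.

7

Kai has 16 pure strategies: D/Hi/B/b, D/Hi/B/a, D/Hi/E/b, D/Hi/E/a, D/Lo/B/b, D/Lo/B/a, D/Lo/E/b, D/Lo/E/a, C/Hi/B/b, C/Hi/B/a, C/Hi/E/b, C/Hi/E/a, C/Lo/B/b, C/Lo/B/a, C/Lo/E/b, C/Lo/E/a. Columns: kN, kS, hN, hS, gN, gS.
{D/Hi/B/b} → row (2,4) (8,7) (7,1) (7,1) (0,5) (0,5)
{D/Hi/B/a} → row (2,4) (8,7) (2,8) (2,8) (0,5) (0,5)
{D/Hi/E/b} → row (2,4) (5,7) (7,1) (7,1) (0,5) (0,5)
{D/Hi/E/a} → row (2,4) (5,7) (2,8) (2,8) (0,5) (0,5)
{D/Lo/B/b, D/Lo/B/a} → row (2,4) (8,7) (2,0) (2,0) (0,5) (0,5)
{D/Lo/E/b, D/Lo/E/a} → row (2,4) (5,7) (2,0) (2,0) (0,5) (0,5)
{C/Hi/B/b, C/Hi/B/a, C/Hi/E/b, C/Hi/E/a, C/Lo/B/b, C/Lo/B/a, C/Lo/E/b, C/Lo/E/a} → row (5,6) (5,6) (5,6) (5,6) (5,6) (5,6)
That's 7 distinct rows out of 16 strategies.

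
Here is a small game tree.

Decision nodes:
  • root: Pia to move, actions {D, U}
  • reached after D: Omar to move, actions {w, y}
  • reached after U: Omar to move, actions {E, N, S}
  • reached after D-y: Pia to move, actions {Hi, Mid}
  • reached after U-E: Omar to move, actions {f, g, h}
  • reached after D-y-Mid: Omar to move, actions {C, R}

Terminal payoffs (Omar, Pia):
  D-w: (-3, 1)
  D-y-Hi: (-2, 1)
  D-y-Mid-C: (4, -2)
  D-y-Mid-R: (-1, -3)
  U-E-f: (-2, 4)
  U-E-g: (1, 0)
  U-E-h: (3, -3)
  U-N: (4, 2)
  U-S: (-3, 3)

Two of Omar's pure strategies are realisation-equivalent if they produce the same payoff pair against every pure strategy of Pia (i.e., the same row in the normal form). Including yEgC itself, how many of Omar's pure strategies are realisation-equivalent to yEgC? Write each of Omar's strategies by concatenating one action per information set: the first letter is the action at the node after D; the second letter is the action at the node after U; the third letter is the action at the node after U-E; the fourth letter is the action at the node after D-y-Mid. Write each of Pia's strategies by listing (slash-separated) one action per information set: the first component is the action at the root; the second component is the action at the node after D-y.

1

Row for yEgC (columns D/Hi, D/Mid, U/Hi, U/Mid): (-2,1) (4,-2) (1,0) (1,0).
Every one of Omar's information sets is on the play path for some reply by Pia when Omar follows yEgC.
Changing the action at any of them therefore changes at least one column, so only yEgC itself gives this row.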